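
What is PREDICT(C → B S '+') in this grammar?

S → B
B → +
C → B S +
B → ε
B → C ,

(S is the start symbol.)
{ '+' }

PREDICT(C → B S '+') = (FIRST(RHS) \ {ε}) ∪ (FOLLOW(C) if ε ∈ FIRST(RHS), i.e. RHS ⇒* ε)
FIRST(B) = { '+', ε }
FIRST(S) = { '+', ε }
FIRST(B S '+') = { '+' }
ε ∉ FIRST(B S '+'), so FOLLOW(C) is not added.
PREDICT(C → B S '+') = { '+' }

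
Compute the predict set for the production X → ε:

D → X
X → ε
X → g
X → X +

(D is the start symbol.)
{ $, '+' }

PREDICT(X → ε) = (FIRST(RHS) \ {ε}) ∪ (FOLLOW(X) if ε ∈ FIRST(RHS), i.e. RHS ⇒* ε)
The right-hand side is ε (FIRST(ε) = { ε }), so the predict set is FOLLOW(X) = { $, '+' }
PREDICT(X → ε) = { $, '+' }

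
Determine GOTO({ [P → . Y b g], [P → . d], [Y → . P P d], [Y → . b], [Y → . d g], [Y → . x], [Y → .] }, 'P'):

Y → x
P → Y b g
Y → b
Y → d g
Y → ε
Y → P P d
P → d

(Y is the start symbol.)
{ [P → . Y b g], [P → . d], [Y → . P P d], [Y → . b], [Y → . d g], [Y → . x], [Y → .], [Y → P . P d] }

GOTO(I, 'P') = CLOSURE({ [A → αX.β] : [A → α.Xβ] ∈ I, X = 'P' })

Items with dot before 'P', with the dot advanced:
  [Y → . P P d] → [Y → P . P d]
Closure of the advanced items:
  [Y → P . P d] has the dot before P: add [P → . Y b g], [P → . d]
  [P → . Y b g] has the dot before Y: add [Y → . x], [Y → . b], [Y → . d g], [Y → .], [Y → . P P d]

GOTO = { [P → . Y b g], [P → . d], [Y → . P P d], [Y → . b], [Y → . d g], [Y → . x], [Y → .], [Y → P . P d] }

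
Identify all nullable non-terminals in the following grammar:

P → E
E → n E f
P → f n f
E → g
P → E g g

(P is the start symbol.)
A non-terminal is nullable if it can derive ε (the empty string): either it has an ε-production, or it has a production whose right-hand side consists entirely of nullable non-terminals.

There are no ε-productions, so no non-terminal can derive ε.
No non-terminals are nullable.

Answer: None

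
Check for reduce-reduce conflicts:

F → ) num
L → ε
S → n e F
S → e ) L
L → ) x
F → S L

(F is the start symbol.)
No reduce-reduce conflicts

Augment with F' → F and build the canonical LR(0) collection (I0 = CLOSURE({[F' → . F]}), then GOTO on every symbol after a dot until no new states appear). It has 14 states:
  I0: { [F → . ) num], [F → . S L], [F' → . F], [S → . e ) L], [S → . n e F] }  — shift
  I1: { [F → ) . num] }  — shift
  I2: { [F' → F .] }  — accept
  I3: { [F → S . L], [L → . ) x], [L → .] }  — shift, reduce
  I4: { [S → e . ) L] }  — shift
  I5: { [S → n . e F] }  — shift
  I6: { [F → . ) num], [F → . S L], [S → . e ) L], [S → . n e F], [S → n e . F] }  — shift
  I7: { [S → n e F .] }  — reduce
  I8: { [L → . ) x], [L → .], [S → e ) . L] }  — shift, reduce
  I9: { [L → ) . x] }  — shift
  I10: { [S → e ) L .] }  — reduce
  I11: { [L → ) x .] }  — reduce
  I12: { [F → S L .] }  — reduce
  I13: { [F → ) num .] }  — reduce

No state contains more than one complete item.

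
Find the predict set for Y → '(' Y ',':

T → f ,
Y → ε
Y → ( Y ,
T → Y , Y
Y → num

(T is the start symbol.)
{ '(' }

PREDICT(Y → '(' Y ',') = (FIRST(RHS) \ {ε}) ∪ (FOLLOW(Y) if ε ∈ FIRST(RHS), i.e. RHS ⇒* ε)
FIRST('(' Y ',') = { '(' }
ε ∉ FIRST('(' Y ','), so FOLLOW(Y) is not added.
PREDICT(Y → '(' Y ',') = { '(' }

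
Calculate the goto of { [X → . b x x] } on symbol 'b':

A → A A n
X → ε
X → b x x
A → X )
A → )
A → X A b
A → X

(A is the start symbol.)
GOTO(I, 'b') = CLOSURE({ [A → αX.β] : [A → α.Xβ] ∈ I, X = 'b' })

Items with dot before 'b', with the dot advanced:
  [X → . b x x] → [X → b . x x]
Closure adds nothing (no advanced item has the dot before a non-terminal).

GOTO = { [X → b . x x] }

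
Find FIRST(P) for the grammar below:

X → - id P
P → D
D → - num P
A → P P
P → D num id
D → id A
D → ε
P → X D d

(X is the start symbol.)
FIRST sets of the other non-terminals involved (by the same procedure, iterated to a fixed point):
  FIRST(D) = { '-', 'id', ε }
  FIRST(X) = { '-' }

From P → D:
  - D is a non-terminal: add FIRST(D) \ {ε} = { '-', 'id' }
    D is nullable and nothing follows, so the whole right-hand side can vanish: ε ∈ FIRST(P)
From P → D num id:
  - D is a non-terminal: add FIRST(D) \ {ε} = { '-', 'id' }
    D is nullable, so continue to the next symbol
  - num is a terminal: add 'num' and stop
From P → X D d:
  - X is a non-terminal: add FIRST(X) \ {ε} = { '-' }
    X is not nullable, so stop

Collecting: FIRST(P) = { '-', 'id', 'num', ε }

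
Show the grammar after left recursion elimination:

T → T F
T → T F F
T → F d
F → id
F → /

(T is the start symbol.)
T → F d T'
T' → F T'
T' → F F T'
T' → ε
F → id
F → /

T is directly left-recursive. The standard transformation for
  A → A α₁ | ... | A α_m | β₁ | ... | β_n
is
  A  → β₁ A' | ... | β_n A'
  A' → α₁ A' | ... | α_m A' | ε

T → F d becomes T → F d T'
T → T F becomes T' → F T'
T → T F F becomes T' → F F T'
Add T' → ε

Productions for other non-terminals are unchanged:
  F → id
  F → /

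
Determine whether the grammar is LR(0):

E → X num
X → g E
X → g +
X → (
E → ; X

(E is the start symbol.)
Augment with E' → E and build the canonical LR(0) collection (I0 = CLOSURE({[E' → . E]}), then GOTO on every symbol after a dot until no new states appear). It has 10 states:
  I0: { [E → . ; X], [E → . X num], [E' → . E], [X → . (], [X → . g +], [X → . g E] }  — shift
  I1: { [X → ( .] }  — reduce
  I2: { [E → ; . X], [X → . (], [X → . g +], [X → . g E] }  — shift
  I3: { [E' → E .] }  — accept
  I4: { [E → X . num] }  — shift
  I5: { [E → . ; X], [E → . X num], [X → . (], [X → . g +], [X → . g E], [X → g . +], [X → g . E] }  — shift
  I6: { [X → g + .] }  — reduce
  I7: { [X → g E .] }  — reduce
  I8: { [E → X num .] }  — reduce
  I9: { [E → ; X .] }  — reduce

Every state is either a pure shift/goto state or contains exactly one complete item and nothing to shift — no conflicts. The grammar is LR(0).

Answer: Yes, the grammar is LR(0)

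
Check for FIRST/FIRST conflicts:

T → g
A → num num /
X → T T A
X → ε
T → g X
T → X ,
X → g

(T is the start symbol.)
Yes. T → g / T → g X on { 'g' }; T → g / T → X ',' on { 'g' }; T → g X / T → X ',' on { 'g' }; X → T T A / X → g on { 'g' }

A FIRST/FIRST conflict occurs when two productions N → α and N → β for the same non-terminal have FIRST(α) ∩ FIRST(β) ≠ ∅ (with ε ∈ FIRST of a nullable right-hand side, so two nullable alternatives also conflict).

FIRST sets of the non-terminals at (or reachable through a nullable prefix from) the front of some alternative:
  FIRST(X) = { ',', 'g', ε }
  FIRST(T) = { ',', 'g' }

Productions for T:
  T → g: FIRST = { 'g' }
  T → g X: FIRST = { 'g' }
  T → X ,: FIRST = { ',', 'g' }
Productions for X:
  X → T T A: FIRST = { ',', 'g' }
  X → ε: FIRST = { ε }
  X → g: FIRST = { 'g' }
A has only one production, so no FIRST/FIRST conflict is possible there.

Conflict for T: T → g and T → g X
  Overlap: { 'g' }
Conflict for T: T → g and T → X ,
  Overlap: { 'g' }
Conflict for T: T → g X and T → X ,
  Overlap: { 'g' }
Conflict for X: X → T T A and X → g
  Overlap: { 'g' }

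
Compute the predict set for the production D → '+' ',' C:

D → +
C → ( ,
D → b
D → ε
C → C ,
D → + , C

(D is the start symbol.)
{ '+' }

PREDICT(D → '+' ',' C) = (FIRST(RHS) \ {ε}) ∪ (FOLLOW(D) if ε ∈ FIRST(RHS), i.e. RHS ⇒* ε)
FIRST('+' ',' C) = { '+' }
ε ∉ FIRST('+' ',' C), so FOLLOW(D) is not added.
PREDICT(D → '+' ',' C) = { '+' }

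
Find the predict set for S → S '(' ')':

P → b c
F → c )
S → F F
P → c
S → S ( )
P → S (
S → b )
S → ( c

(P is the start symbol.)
{ '(', 'b', 'c' }

PREDICT(S → S '(' ')') = (FIRST(RHS) \ {ε}) ∪ (FOLLOW(S) if ε ∈ FIRST(RHS), i.e. RHS ⇒* ε)
FIRST(S) = { '(', 'b', 'c' }
FIRST(S '(' ')') = { '(', 'b', 'c' }
ε ∉ FIRST(S '(' ')'), so FOLLOW(S) is not added.
PREDICT(S → S '(' ')') = { '(', 'b', 'c' }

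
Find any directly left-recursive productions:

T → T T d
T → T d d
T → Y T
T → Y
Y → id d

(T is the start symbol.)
Direct left recursion occurs when N → N α for some non-terminal N (the right-hand side begins with the left-hand side itself).

T → T T d: LEFT RECURSIVE (starts with T)
T → T d d: LEFT RECURSIVE (starts with T)
T → Y T: starts with Y
T → Y: starts with Y
Y → id d: starts with id

The grammar has direct left recursion on: T.

Answer: Yes, T is left-recursive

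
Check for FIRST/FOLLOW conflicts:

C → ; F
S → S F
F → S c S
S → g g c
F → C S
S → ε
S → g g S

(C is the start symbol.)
A FIRST/FOLLOW conflict occurs when a non-terminal N has a nullable alternative N → β (β ⇒* ε) and another alternative N → α with FIRST(α) ∩ FOLLOW(N) ≠ ∅: on such a lookahead the parser cannot decide between expanding α and letting N vanish via β.

Nullable non-terminals: S.
FIRST sets used below: FIRST(S) = { ';', 'c', 'g', ε }, FIRST(F) = { ';', 'c', 'g' }

S: nullable alternative(s) S → ε; FOLLOW(S) = { $, ';', 'c', 'g' }
  S → S F: FIRST \ {ε} = { ';', 'c', 'g' } — overlaps FOLLOW(S) on { ';', 'c', 'g' }: CONFLICT
  S → g g c: FIRST \ {ε} = { 'g' } — overlaps FOLLOW(S) on { 'g' }: CONFLICT
  S → ε: FIRST \ {ε} = { } — this is the only nullable alternative, skip
  S → g g S: FIRST \ {ε} = { 'g' } — overlaps FOLLOW(S) on { 'g' }: CONFLICT

C, F have no nullable alternative, so no FIRST/FOLLOW check is needed there.

So the grammar has 3 FIRST/FOLLOW conflicts (marked CONFLICT above).

Answer: Yes. S → S F with FOLLOW(S) on { ';', 'c', 'g' }; S → g g c with FOLLOW(S) on { 'g' }; S → g g S with FOLLOW(S) on { 'g' }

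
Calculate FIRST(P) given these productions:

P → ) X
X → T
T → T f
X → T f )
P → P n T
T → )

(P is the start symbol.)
To compute FIRST(P), examine every production with P on the left-hand side, reading each right-hand side left to right until a non-nullable symbol is reached.

From P → ) X:
  - ')' is a terminal: add ')' and stop
From P → P n T:
  - P is the symbol being defined: contributes nothing new
    P is not nullable, so stop

Collecting: FIRST(P) = { ')' }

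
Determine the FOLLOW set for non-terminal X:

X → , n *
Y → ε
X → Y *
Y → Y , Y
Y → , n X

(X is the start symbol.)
{ $, '*', ',' }

To compute FOLLOW(X), find every occurrence of X on a right-hand side N → α X β: add FIRST(β) \ {ε}, and if β is empty or nullable also add FOLLOW(N). Iterate to a fixed point.

X is the start symbol, so $ ∈ FOLLOW(X).
In Y → , n X: X is at the end, add FOLLOW(Y)

The FOLLOW sets referred to above (computed the same way, to a fixed point):
  FOLLOW(Y) = { '*', ',' }

Taking the union: FOLLOW(X) = { $, '*', ',' }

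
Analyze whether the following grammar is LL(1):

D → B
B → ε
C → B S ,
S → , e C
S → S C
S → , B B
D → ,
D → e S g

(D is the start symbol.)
Relevant sets:
  FIRST(B) = { ε }
  FIRST(S) = { ',' }
  FOLLOW(D) = { $ }

For D:
  PREDICT(D → B) = { $ }
  PREDICT(D → ',') = { ',' }
  PREDICT(D → e S g) = { 'e' }
For S:
  PREDICT(S → ',' e C) = { ',' }
  PREDICT(S → S C) = { ',' }
  PREDICT(S → ',' B B) = { ',' }
B, C have a single production, so nothing to check there.

Conflict found: Predict set conflict for S: { ',' }
The grammar is NOT LL(1).

Answer: No. Predict set conflict for S: { ',' }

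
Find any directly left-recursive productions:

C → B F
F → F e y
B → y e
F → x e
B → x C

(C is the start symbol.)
Yes, F is left-recursive

Direct left recursion occurs when N → N α for some non-terminal N (the right-hand side begins with the left-hand side itself).

C → B F: starts with B
F → F e y: LEFT RECURSIVE (starts with F)
B → y e: starts with y
F → x e: starts with x
B → x C: starts with x

The grammar has direct left recursion on: F.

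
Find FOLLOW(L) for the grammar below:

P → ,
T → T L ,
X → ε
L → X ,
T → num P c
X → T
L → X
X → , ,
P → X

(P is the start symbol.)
In T → T L ,: L is followed by ',', add FIRST(',') \ {ε} = { ',' }

Taking the union: FOLLOW(L) = { ',' }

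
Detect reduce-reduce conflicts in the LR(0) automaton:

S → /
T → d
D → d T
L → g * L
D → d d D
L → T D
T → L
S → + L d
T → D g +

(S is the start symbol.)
A reduce-reduce conflict occurs when an LR(0) state has two complete items [A → α .] and [B → β .] — both call for a reduction, and with no lookahead the parser cannot choose between them.

Augment with S' → S and build the canonical LR(0) collection (I0 = CLOSURE({[S' → . S]}), then GOTO on every symbol after a dot until no new states appear). It has 20 states:
  I0: { [S → . + L d], [S → . /], [S' → . S] }  — shift
  I1: { [D → . d T], [D → . d d D], [L → . T D], [L → . g * L], [S → + . L d], [T → . D g +], [T → . L], [T → . d] }  — shift
  I2: { [S → / .] }  — reduce
  I3: { [S' → S .] }  — accept
  I4: { [T → D . g +] }  — shift
  I5: { [S → + L . d], [T → L .] }  — shift, reduce
  I6: { [D → . d T], [D → . d d D], [L → T . D] }  — shift
  I7: { [D → . d T], [D → . d d D], [D → d . T], [D → d . d D], [L → . T D], [L → . g * L], [T → . D g +], [T → . L], [T → . d], [T → d .] }  — shift, reduce
  I8: { [L → g . * L] }  — shift
  I9: { [D → . d T], [D → . d d D], [L → . T D], [L → . g * L], [L → g * . L], [T → . D g +], [T → . L], [T → . d] }  — shift
  I10: { [L → g * L .], [T → L .] }  — 2 reduces
  I11: { [T → L .] }  — reduce
  I12: { [D → . d T], [D → . d d D], [D → d T .], [L → T . D] }  — shift, reduce
  I13: { [D → . d T], [D → . d d D], [D → d . T], [D → d . d D], [D → d d . D], [L → . T D], [L → . g * L], [T → . D g +], [T → . L], [T → . d], [T → d .] }  — shift, reduce
  I14: { [D → d d D .], [T → D . g +] }  — shift, reduce
  I15: { [T → D g . +] }  — shift
  I16: { [T → D g + .] }  — reduce
  I17: { [L → T D .] }  — reduce
  I18: { [D → . d T], [D → . d d D], [D → d . T], [D → d . d D], [L → . T D], [L → . g * L], [T → . D g +], [T → . L], [T → . d] }  — shift
  I19: { [S → + L d .] }  — reduce

I10 contains complete items [L → g * L .], [T → L .] — reduce-reduce conflict.

Answer: Yes — I10: [L → g * L .] vs [T → L .]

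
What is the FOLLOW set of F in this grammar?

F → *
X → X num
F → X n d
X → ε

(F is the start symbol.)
F is the start symbol, so $ ∈ FOLLOW(F).
F does not occur on any right-hand side.

Taking the union: FOLLOW(F) = { $ }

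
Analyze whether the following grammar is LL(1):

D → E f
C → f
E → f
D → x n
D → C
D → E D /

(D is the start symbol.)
Relevant sets:
  FIRST(E) = { 'f' }
  FIRST(C) = { 'f' }

For D:
  PREDICT(D → E f) = { 'f' }
  PREDICT(D → x n) = { 'x' }
  PREDICT(D → C) = { 'f' }
  PREDICT(D → E D '/') = { 'f' }
C, E have a single production, so nothing to check there.

Conflict found: Predict set conflict for D: { 'f' }
The grammar is NOT LL(1).

Answer: No. Predict set conflict for D: { 'f' }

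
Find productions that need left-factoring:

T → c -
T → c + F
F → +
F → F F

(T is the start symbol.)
Yes, T has productions with common prefix 'c'

Left-factoring is needed when two productions for the same non-terminal
share a common prefix on the right-hand side.

Productions for T:
  T → c -
  T → c + F
Productions for F:
  F → +
  F → F F

Found common prefix 'c' in productions for T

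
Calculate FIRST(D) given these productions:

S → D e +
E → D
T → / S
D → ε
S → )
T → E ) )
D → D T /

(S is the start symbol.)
To compute FIRST(D), examine every production with D on the left-hand side, reading each right-hand side left to right until a non-nullable symbol is reached.

FIRST sets of the other non-terminals involved (by the same procedure, iterated to a fixed point):
  FIRST(T) = { ')', '/' }

From D → ε:
  - ε-production, so ε ∈ FIRST(D)
From D → D T /:
  - D is the symbol being defined: contributes nothing new
    D is nullable, so continue to the next symbol
  - T is a non-terminal: add FIRST(T) \ {ε} = { ')', '/' }
    T is not nullable, so stop

Collecting: FIRST(D) = { ')', '/', ε }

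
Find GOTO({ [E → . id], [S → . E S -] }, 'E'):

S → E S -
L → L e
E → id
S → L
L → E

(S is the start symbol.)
GOTO(I, 'E') = CLOSURE({ [A → αX.β] : [A → α.Xβ] ∈ I, X = 'E' })

Items with dot before 'E', with the dot advanced:
  [S → . E S -] → [S → E . S -]
Closure of the advanced items:
  [S → E . S -] has the dot before S: add [S → . E S -], [S → . L]
  [S → . E S -] has the dot before E: add [E → . id]
  [S → . L] has the dot before L: add [L → . L e], [L → . E]

GOTO = { [E → . id], [L → . E], [L → . L e], [S → . E S -], [S → . L], [S → E . S -] }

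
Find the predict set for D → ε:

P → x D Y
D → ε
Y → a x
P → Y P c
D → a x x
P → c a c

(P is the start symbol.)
PREDICT(D → ε) = (FIRST(RHS) \ {ε}) ∪ (FOLLOW(D) if ε ∈ FIRST(RHS), i.e. RHS ⇒* ε)
The right-hand side is ε (FIRST(ε) = { ε }), so the predict set is FOLLOW(D) = { 'a' }
PREDICT(D → ε) = { 'a' }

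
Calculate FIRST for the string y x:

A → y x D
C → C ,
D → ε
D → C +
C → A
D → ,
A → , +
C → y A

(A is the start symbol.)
To compute FIRST(y x), process the symbols left to right:
Symbol y is a terminal. Add 'y' and stop.
FIRST(y x) = { 'y' }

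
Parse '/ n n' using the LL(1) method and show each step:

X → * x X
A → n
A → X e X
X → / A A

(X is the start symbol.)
LL(1) parsing maintains a stack (initially the start symbol over $) and the input. At each step: if the stack top is a terminal, match it against the current input token; if it is a non-terminal N, replace it with the RHS of M[N, lookahead] (the unique production whose predict set contains the lookahead).

Stack is shown with the top on the left.

Stack    Input    Action
------------------------
X $      / n n $  output X → / A A
/ A A $  / n n $  match '/'
A A $    n n $    output A → n
n A $    n n $    match 'n'
A $      n $      output A → n
n $      n $      match 'n'
$        $        accept

The string is accepted.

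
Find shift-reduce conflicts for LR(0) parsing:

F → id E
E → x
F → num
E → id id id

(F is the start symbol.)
No shift-reduce conflicts

Augment with F' → F and build the canonical LR(0) collection (I0 = CLOSURE({[F' → . F]}), then GOTO on every symbol after a dot until no new states appear). It has 9 states:
  I0: { [F → . id E], [F → . num], [F' → . F] }  — shift
  I1: { [F' → F .] }  — accept
  I2: { [E → . id id id], [E → . x], [F → id . E] }  — shift
  I3: { [F → num .] }  — reduce
  I4: { [F → id E .] }  — reduce
  I5: { [E → id . id id] }  — shift
  I6: { [E → x .] }  — reduce
  I7: { [E → id id . id] }  — shift
  I8: { [E → id id id .] }  — reduce

No state contains both a complete item and a shift item.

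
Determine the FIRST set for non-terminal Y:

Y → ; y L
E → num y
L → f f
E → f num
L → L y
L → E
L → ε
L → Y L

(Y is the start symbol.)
{ ';' }

To compute FIRST(Y), examine every production with Y on the left-hand side, reading each right-hand side left to right until a non-nullable symbol is reached.

From Y → ; y L:
  - ';' is a terminal: add ';' and stop

Collecting: FIRST(Y) = { ';' }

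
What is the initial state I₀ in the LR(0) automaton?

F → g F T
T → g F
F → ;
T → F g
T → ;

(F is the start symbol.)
{ [F → . ;], [F → . g F T], [F' → . F] }

First, augment the grammar with F' → F
I₀ = CLOSURE({ [F' → . F] }):
  [F' → . F] has the dot before F: add [F → . g F T], [F → . ;]
No further items can be added.

I₀ = { [F → . ;], [F → . g F T], [F' → . F] }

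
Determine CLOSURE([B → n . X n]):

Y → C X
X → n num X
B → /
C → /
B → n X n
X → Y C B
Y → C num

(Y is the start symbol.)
{ [B → n . X n], [C → . /], [X → . Y C B], [X → . n num X], [Y → . C X], [Y → . C num] }

Start with: [B → n . X n]
  [B → n . X n] has the dot before X: add [X → . n num X], [X → . Y C B]
  [X → . Y C B] has the dot before Y: add [Y → . C X], [Y → . C num]
  [Y → . C X] has the dot before C: add [C → . /]
No further items can be added.

CLOSURE = { [B → n . X n], [C → . /], [X → . Y C B], [X → . n num X], [Y → . C X], [Y → . C num] }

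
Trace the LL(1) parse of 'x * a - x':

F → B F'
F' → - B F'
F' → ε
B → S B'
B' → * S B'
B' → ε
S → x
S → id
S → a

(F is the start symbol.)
LL(1) parsing maintains a stack (initially the start symbol over $) and the input. At each step: if the stack top is a terminal, match it against the current input token; if it is a non-terminal N, replace it with the RHS of M[N, lookahead] (the unique production whose predict set contains the lookahead).

Stack is shown with the top on the left.

Stack        Input        Action
--------------------------------
F $          x * a - x $  output F → B F'
B F' $       x * a - x $  output B → S B'
S B' F' $    x * a - x $  output S → x
x B' F' $    x * a - x $  match 'x'
B' F' $      * a - x $    output B' → * S B'
* S B' F' $  * a - x $    match '*'
S B' F' $    a - x $      output S → a
a B' F' $    a - x $      match 'a'
B' F' $      - x $        output B' → ε
F' $         - x $        output F' → - B F'
- B F' $     - x $        match '-'
B F' $       x $          output B → S B'
S B' F' $    x $          output S → x
x B' F' $    x $          match 'x'
B' F' $      $            output B' → ε
F' $         $            output F' → ε
$            $            accept

The string is accepted.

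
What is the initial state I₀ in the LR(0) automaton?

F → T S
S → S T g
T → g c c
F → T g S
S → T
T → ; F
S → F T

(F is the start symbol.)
First, augment the grammar with F' → F
I₀ = CLOSURE({ [F' → . F] }):
  [F' → . F] has the dot before F: add [F → . T S], [F → . T g S]
  [F → . T S] has the dot before T: add [T → . g c c], [T → . ; F]
No further items can be added.

I₀ = { [F → . T S], [F → . T g S], [F' → . F], [T → . ; F], [T → . g c c] }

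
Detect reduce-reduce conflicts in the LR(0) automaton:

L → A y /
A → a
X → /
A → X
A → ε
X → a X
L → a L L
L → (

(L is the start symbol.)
Yes — I6: [A → .] vs [A → a .]; I8: [A → X .] vs [X → a X .]

A reduce-reduce conflict occurs when an LR(0) state has two complete items [A → α .] and [B → β .] — both call for a reduction, and with no lookahead the parser cannot choose between them.

Augment with L' → L and build the canonical LR(0) collection (I0 = CLOSURE({[L' → . L]}), then GOTO on every symbol after a dot until no new states appear). It has 12 states:
  I0: { [A → . X], [A → . a], [A → .], [L → . (], [L → . A y /], [L → . a L L], [L' → . L], [X → . /], [X → . a X] }  — shift, reduce
  I1: { [L → ( .] }  — reduce
  I2: { [X → / .] }  — reduce
  I3: { [L → A . y /] }  — shift
  I4: { [L' → L .] }  — accept
  I5: { [A → X .] }  — reduce
  I6: { [A → . X], [A → . a], [A → .], [A → a .], [L → . (], [L → . A y /], [L → . a L L], [L → a . L L], [X → . /], [X → . a X], [X → a . X] }  — shift, 2 reduces
  I7: { [A → . X], [A → . a], [A → .], [L → . (], [L → . A y /], [L → . a L L], [L → a L . L], [X → . /], [X → . a X] }  — shift, reduce
  I8: { [A → X .], [X → a X .] }  — 2 reduces
  I9: { [L → a L L .] }  — reduce
  I10: { [L → A y . /] }  — shift
  I11: { [L → A y / .] }  — reduce

I6 contains complete items [A → .], [A → a .] — reduce-reduce conflict.
I8 contains complete items [A → X .], [X → a X .] — reduce-reduce conflict.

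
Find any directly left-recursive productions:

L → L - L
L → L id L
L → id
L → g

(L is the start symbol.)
Yes, L is left-recursive

Direct left recursion occurs when N → N α for some non-terminal N (the right-hand side begins with the left-hand side itself).

L → L - L: LEFT RECURSIVE (starts with L)
L → L id L: LEFT RECURSIVE (starts with L)
L → id: starts with id
L → g: starts with g

The grammar has direct left recursion on: L.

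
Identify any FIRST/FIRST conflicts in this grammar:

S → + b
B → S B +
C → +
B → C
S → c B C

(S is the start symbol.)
A FIRST/FIRST conflict occurs when two productions N → α and N → β for the same non-terminal have FIRST(α) ∩ FIRST(β) ≠ ∅ (with ε ∈ FIRST of a nullable right-hand side, so two nullable alternatives also conflict).

FIRST sets of the non-terminals at (or reachable through a nullable prefix from) the front of some alternative:
  FIRST(S) = { '+', 'c' }
  FIRST(C) = { '+' }

Productions for S:
  S → + b: FIRST = { '+' }
  S → c B C: FIRST = { 'c' }
Productions for B:
  B → S B +: FIRST = { '+', 'c' }
  B → C: FIRST = { '+' }
C has only one production, so no FIRST/FIRST conflict is possible there.

Conflict for B: B → S B + and B → C
  Overlap: { '+' }

Answer: Yes. B → S B '+' / B → C on { '+' }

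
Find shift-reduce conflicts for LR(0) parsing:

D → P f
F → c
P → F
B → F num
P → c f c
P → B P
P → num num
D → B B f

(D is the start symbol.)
Yes — I3: [P → F .] vs [B → F . num]; I5: [F → c .] vs [P → c . f c]

A shift-reduce conflict occurs when an LR(0) state has both:
  - a complete (reduce) item [A → α .] (dot at the end), and
  - a shift item [B → β . c γ] (dot before a terminal).

Augment with D' → D and build the canonical LR(0) collection (I0 = CLOSURE({[D' → . D]}), then GOTO on every symbol after a dot until no new states appear). It has 16 states:
  I0: { [B → . F num], [D → . B B f], [D → . P f], [D' → . D], [F → . c], [P → . B P], [P → . F], [P → . c f c], [P → . num num] }  — shift
  I1: { [B → . F num], [D → B . B f], [F → . c], [P → . B P], [P → . F], [P → . c f c], [P → . num num], [P → B . P] }  — shift
  I2: { [D' → D .] }  — accept
  I3: { [B → F . num], [P → F .] }  — shift, reduce
  I4: { [D → P . f] }  — shift
  I5: { [F → c .], [P → c . f c] }  — shift, reduce
  I6: { [P → num . num] }  — shift
  I7: { [P → num num .] }  — reduce
  I8: { [P → c f . c] }  — shift
  I9: { [P → c f c .] }  — reduce
  I10: { [D → P f .] }  — reduce
  I11: { [B → F num .] }  — reduce
  I12: { [B → . F num], [D → B B . f], [F → . c], [P → . B P], [P → . F], [P → . c f c], [P → . num num], [P → B . P] }  — shift
  I13: { [P → B P .] }  — reduce
  I14: { [B → . F num], [F → . c], [P → . B P], [P → . F], [P → . c f c], [P → . num num], [P → B . P] }  — shift
  I15: { [D → B B f .] }  — reduce

I3 contains reduce item [P → F .] and shift item [B → F . num] — shift-reduce conflict.
I5 contains reduce item [F → c .] and shift item [P → c . f c] — shift-reduce conflict.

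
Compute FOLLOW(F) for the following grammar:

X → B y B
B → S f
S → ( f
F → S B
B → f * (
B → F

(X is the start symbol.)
In B → F: F is at the end, add FOLLOW(B)

The FOLLOW sets referred to above (computed the same way, to a fixed point):
  FOLLOW(B) = { $, 'y' }

Taking the union: FOLLOW(F) = { $, 'y' }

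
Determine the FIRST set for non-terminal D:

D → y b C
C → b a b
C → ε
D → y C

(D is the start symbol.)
From D → y b C:
  - y is a terminal: add 'y' and stop
From D → y C:
  - y is a terminal: add 'y' and stop

Collecting: FIRST(D) = { 'y' }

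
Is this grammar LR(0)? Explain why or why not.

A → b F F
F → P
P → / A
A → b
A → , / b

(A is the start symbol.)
No. Shift-reduce conflict between [A → b .] and [P → . / A]

A grammar is LR(0) if no state in the canonical LR(0) collection has:
  - both a shift item (dot before a terminal) and a complete item (shift-reduce conflict), or
  - two or more complete items (reduce-reduce conflict; the accept item [A' → A .] counts as a complete item here).

Augment with A' → A and build the canonical LR(0) collection (I0 = CLOSURE({[A' → . A]}), then GOTO on every symbol after a dot until no new states appear). It has 11 states:
  I0: { [A → . , / b], [A → . b F F], [A → . b], [A' → . A] }  — shift
  I1: { [A → , . / b] }  — shift
  I2: { [A' → A .] }  — accept
  I3: { [A → b . F F], [A → b .], [F → . P], [P → . / A] }  — shift, reduce
  I4: { [A → . , / b], [A → . b F F], [A → . b], [P → / . A] }  — shift
  I5: { [A → b F . F], [F → . P], [P → . / A] }  — shift
  I6: { [F → P .] }  — reduce
  I7: { [A → b F F .] }  — reduce
  I8: { [P → / A .] }  — reduce
  I9: { [A → , / . b] }  — shift
  I10: { [A → , / b .] }  — reduce

Conflict in state I3:
  Shift-reduce conflict between [A → b .] and [P → . / A]
So the grammar is NOT LR(0).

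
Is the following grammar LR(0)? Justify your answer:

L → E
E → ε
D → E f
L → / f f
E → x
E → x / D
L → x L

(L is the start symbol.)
No. Shift-reduce conflict between [E → .] and [E → . x]

A grammar is LR(0) if no state in the canonical LR(0) collection has:
  - both a shift item (dot before a terminal) and a complete item (shift-reduce conflict), or
  - two or more complete items (reduce-reduce conflict; the accept item [L' → L .] counts as a complete item here).

Augment with L' → L and build the canonical LR(0) collection (I0 = CLOSURE({[L' → . L]}), then GOTO on every symbol after a dot until no new states appear). It has 14 states:
  I0: { [E → . x / D], [E → . x], [E → .], [L → . / f f], [L → . E], [L → . x L], [L' → . L] }  — shift, reduce
  I1: { [L → / . f f] }  — shift
  I2: { [L → E .] }  — reduce
  I3: { [L' → L .] }  — accept
  I4: { [E → . x / D], [E → . x], [E → .], [E → x . / D], [E → x .], [L → . / f f], [L → . E], [L → . x L], [L → x . L] }  — shift, 2 reduces
  I5: { [D → . E f], [E → . x / D], [E → . x], [E → .], [E → x / . D], [L → / . f f] }  — shift, reduce
  I6: { [L → x L .] }  — reduce
  I7: { [E → x / D .] }  — reduce
  I8: { [D → E . f] }  — shift
  I9: { [L → / f . f] }  — shift
  I10: { [E → x . / D], [E → x .] }  — shift, reduce
  I11: { [D → . E f], [E → . x / D], [E → . x], [E → .], [E → x / . D] }  — shift, reduce
  I12: { [L → / f f .] }  — reduce
  I13: { [D → E f .] }  — reduce

Conflict in state I0:
  Shift-reduce conflict between [E → .] and [E → . x]
So the grammar is NOT LR(0).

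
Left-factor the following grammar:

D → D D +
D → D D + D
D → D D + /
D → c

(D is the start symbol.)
D → D D + D'
D' → ε
D' → D
D' → /
D → c

Left-factoring transforms A → αβ₁ | αβ₂ into A → αA' and A' → β₁ | β₂
(α is the longest common prefix among the alternatives). Repeat until
no nonterminal has two alternatives with a common prefix.

Round 1: D has alternatives sharing prefix 'D D +'. Introduce D': D → D D + D'
  Add: D' → ε
  Add: D' → D
  Add: D' → /

No remaining common prefixes — done.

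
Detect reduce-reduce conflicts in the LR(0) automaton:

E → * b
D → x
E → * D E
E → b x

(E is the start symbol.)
No reduce-reduce conflicts

A reduce-reduce conflict occurs when an LR(0) state has two complete items [A → α .] and [B → β .] — both call for a reduction, and with no lookahead the parser cannot choose between them.

Augment with E' → E and build the canonical LR(0) collection (I0 = CLOSURE({[E' → . E]}), then GOTO on every symbol after a dot until no new states appear). It has 9 states:
  I0: { [E → . * D E], [E → . * b], [E → . b x], [E' → . E] }  — shift
  I1: { [D → . x], [E → * . D E], [E → * . b] }  — shift
  I2: { [E' → E .] }  — accept
  I3: { [E → b . x] }  — shift
  I4: { [E → b x .] }  — reduce
  I5: { [E → * D . E], [E → . * D E], [E → . * b], [E → . b x] }  — shift
  I6: { [E → * b .] }  — reduce
  I7: { [D → x .] }  — reduce
  I8: { [E → * D E .] }  — reduce

No state contains more than one complete item.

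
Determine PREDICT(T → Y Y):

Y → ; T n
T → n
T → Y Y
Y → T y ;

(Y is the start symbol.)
PREDICT(T → Y Y) = (FIRST(RHS) \ {ε}) ∪ (FOLLOW(T) if ε ∈ FIRST(RHS), i.e. RHS ⇒* ε)
FIRST(Y) = { ';', 'n' }
FIRST(Y Y) = { ';', 'n' }
ε ∉ FIRST(Y Y), so FOLLOW(T) is not added.
PREDICT(T → Y Y) = { ';', 'n' }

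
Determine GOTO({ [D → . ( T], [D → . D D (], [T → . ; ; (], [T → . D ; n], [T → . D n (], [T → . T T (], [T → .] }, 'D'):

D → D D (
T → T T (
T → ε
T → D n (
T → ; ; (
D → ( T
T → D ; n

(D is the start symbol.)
{ [D → . ( T], [D → . D D (], [D → D . D (], [T → D . ; n], [T → D . n (] }

GOTO(I, 'D') = CLOSURE({ [A → αX.β] : [A → α.Xβ] ∈ I, X = 'D' })

Items with dot before 'D', with the dot advanced:
  [D → . D D (] → [D → D . D (]
  [T → . D ; n] → [T → D . ; n]
  [T → . D n (] → [T → D . n (]
Closure of the advanced items:
  [D → D . D (] has the dot before D: add [D → . D D (], [D → . ( T]

GOTO = { [D → . ( T], [D → . D D (], [D → D . D (], [T → D . ; n], [T → D . n (] }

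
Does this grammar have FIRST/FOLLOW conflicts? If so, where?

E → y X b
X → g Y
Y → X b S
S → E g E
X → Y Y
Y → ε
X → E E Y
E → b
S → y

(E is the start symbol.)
A FIRST/FOLLOW conflict occurs when a non-terminal N has a nullable alternative N → β (β ⇒* ε) and another alternative N → α with FIRST(α) ∩ FOLLOW(N) ≠ ∅: on such a lookahead the parser cannot decide between expanding α and letting N vanish via β.

Nullable non-terminals: X, Y.
FIRST sets used below: FIRST(Y) = { 'b', 'g', 'y', ε }, FIRST(E) = { 'b', 'y' }, FIRST(X) = { 'b', 'g', 'y', ε }

X: nullable alternative(s) X → Y Y; FOLLOW(X) = { 'b' }
  X → g Y: FIRST \ {ε} = { 'g' } — disjoint from FOLLOW(X)
  X → Y Y: FIRST \ {ε} = { 'b', 'g', 'y' } — this is the only nullable alternative, skip
  X → E E Y: FIRST \ {ε} = { 'b', 'y' } — overlaps FOLLOW(X) on { 'b' }: CONFLICT

Y: nullable alternative(s) Y → ε; FOLLOW(Y) = { 'b', 'g', 'y' }
  Y → X b S: FIRST \ {ε} = { 'b', 'g', 'y' } — overlaps FOLLOW(Y) on { 'b', 'g', 'y' }: CONFLICT
  Y → ε: FIRST \ {ε} = { } — this is the only nullable alternative, skip

E, S have no nullable alternative, so no FIRST/FOLLOW check is needed there.

So the grammar has 2 FIRST/FOLLOW conflicts (marked CONFLICT above).

Answer: Yes. X → E E Y with FOLLOW(X) on { 'b' }; Y → X b S with FOLLOW(Y) on { 'b', 'g', 'y' }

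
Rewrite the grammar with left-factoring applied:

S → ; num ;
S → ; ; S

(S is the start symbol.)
S → ; S'
S' → num ;
S' → ; S

Left-factoring transforms A → αβ₁ | αβ₂ into A → αA' and A' → β₁ | β₂
(α is the longest common prefix among the alternatives). Repeat until
no nonterminal has two alternatives with a common prefix.

Round 1: S has alternatives sharing prefix ';'. Introduce S': S → ; S'
  Add: S' → num ;
  Add: S' → ; S

No remaining common prefixes — done.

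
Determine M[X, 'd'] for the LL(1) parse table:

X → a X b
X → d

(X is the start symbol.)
To find M[X, 'd'], we find productions for X where 'd' is in the predict set (PREDICT(N → α) = (FIRST(α) \ {ε}) ∪ (FOLLOW(N) if α ⇒* ε)).

X → a X b: PREDICT = { 'a' }
X → d: PREDICT = { 'd' }
  'd' is in predict set, so this production goes in M[X, 'd']

M[X, 'd'] = X → d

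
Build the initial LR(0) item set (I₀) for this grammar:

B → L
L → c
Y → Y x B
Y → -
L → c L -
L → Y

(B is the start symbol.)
First, augment the grammar with B' → B
I₀ = CLOSURE({ [B' → . B] }):
  [B' → . B] has the dot before B: add [B → . L]
  [B → . L] has the dot before L: add [L → . c], [L → . c L -], [L → . Y]
  [L → . Y] has the dot before Y: add [Y → . Y x B], [Y → . -]
No further items can be added.

I₀ = { [B → . L], [B' → . B], [L → . Y], [L → . c L -], [L → . c], [Y → . -], [Y → . Y x B] }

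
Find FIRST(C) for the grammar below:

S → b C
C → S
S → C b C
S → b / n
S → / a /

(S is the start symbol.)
To compute FIRST(C), examine every production with C on the left-hand side, reading each right-hand side left to right until a non-nullable symbol is reached.

FIRST sets of the other non-terminals involved (by the same procedure, iterated to a fixed point):
  FIRST(S) = { '/', 'b' }

From C → S:
  - S is a non-terminal: add FIRST(S) \ {ε} = { '/', 'b' }
    S is not nullable, so stop

Collecting: FIRST(C) = { '/', 'b' }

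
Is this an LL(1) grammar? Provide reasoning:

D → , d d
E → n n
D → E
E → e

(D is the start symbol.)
A grammar is LL(1) if for each non-terminal N with multiple productions, the predict sets of those productions are pairwise disjoint, where PREDICT(N → α) = (FIRST(α) \ {ε}) ∪ (FOLLOW(N) if α ⇒* ε).

Relevant sets:
  FIRST(E) = { 'e', 'n' }

For D:
  PREDICT(D → ',' d d) = { ',' }
  PREDICT(D → E) = { 'e', 'n' }
For E:
  PREDICT(E → n n) = { 'n' }
  PREDICT(E → e) = { 'e' }

All predict sets are disjoint. The grammar IS LL(1).

Answer: Yes, the grammar is LL(1).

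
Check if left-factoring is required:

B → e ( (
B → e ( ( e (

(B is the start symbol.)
Yes, B has productions with common prefix 'e ( ('

Left-factoring is needed when two productions for the same non-terminal
share a common prefix on the right-hand side.

Productions for B:
  B → e ( (
  B → e ( ( e (

Found common prefix 'e ( (' in productions for B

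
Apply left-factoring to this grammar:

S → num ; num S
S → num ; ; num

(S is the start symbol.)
S → num ; S'
S' → num S
S' → ; num

Left-factoring transforms A → αβ₁ | αβ₂ into A → αA' and A' → β₁ | β₂
(α is the longest common prefix among the alternatives). Repeat until
no nonterminal has two alternatives with a common prefix.

Round 1: S has alternatives sharing prefix 'num ;'. Introduce S': S → num ; S'
  Add: S' → num S
  Add: S' → ; num

No remaining common prefixes — done.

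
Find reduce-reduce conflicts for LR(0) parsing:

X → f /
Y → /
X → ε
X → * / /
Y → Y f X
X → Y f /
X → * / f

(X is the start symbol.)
Yes — I8: [X → Y f / .] vs [Y → / .]

A reduce-reduce conflict occurs when an LR(0) state has two complete items [A → α .] and [B → β .] — both call for a reduction, and with no lookahead the parser cannot choose between them.

Augment with X' → X and build the canonical LR(0) collection (I0 = CLOSURE({[X' → . X]}), then GOTO on every symbol after a dot until no new states appear). It has 13 states:
  I0: { [X → . * / /], [X → . * / f], [X → . Y f /], [X → . f /], [X → .], [X' → . X], [Y → . /], [Y → . Y f X] }  — shift, reduce
  I1: { [X → * . / /], [X → * . / f] }  — shift
  I2: { [Y → / .] }  — reduce
  I3: { [X' → X .] }  — accept
  I4: { [X → Y . f /], [Y → Y . f X] }  — shift
  I5: { [X → f . /] }  — shift
  I6: { [X → f / .] }  — reduce
  I7: { [X → . * / /], [X → . * / f], [X → . Y f /], [X → . f /], [X → .], [X → Y f . /], [Y → . /], [Y → . Y f X], [Y → Y f . X] }  — shift, reduce
  I8: { [X → Y f / .], [Y → / .] }  — 2 reduces
  I9: { [Y → Y f X .] }  — reduce
  I10: { [X → * / . /], [X → * / . f] }  — shift
  I11: { [X → * / / .] }  — reduce
  I12: { [X → * / f .] }  — reduce

I8 contains complete items [X → Y f / .], [Y → / .] — reduce-reduce conflict.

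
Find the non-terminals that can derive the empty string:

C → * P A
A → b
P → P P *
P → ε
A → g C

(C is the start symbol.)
{ 'P' }

ε-productions: P → ε
So P is immediately nullable.
No further non-terminal can be added: every production for the remaining non-terminals contains a terminal or a non-nullable non-terminal.
Nullable = { 'P' }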